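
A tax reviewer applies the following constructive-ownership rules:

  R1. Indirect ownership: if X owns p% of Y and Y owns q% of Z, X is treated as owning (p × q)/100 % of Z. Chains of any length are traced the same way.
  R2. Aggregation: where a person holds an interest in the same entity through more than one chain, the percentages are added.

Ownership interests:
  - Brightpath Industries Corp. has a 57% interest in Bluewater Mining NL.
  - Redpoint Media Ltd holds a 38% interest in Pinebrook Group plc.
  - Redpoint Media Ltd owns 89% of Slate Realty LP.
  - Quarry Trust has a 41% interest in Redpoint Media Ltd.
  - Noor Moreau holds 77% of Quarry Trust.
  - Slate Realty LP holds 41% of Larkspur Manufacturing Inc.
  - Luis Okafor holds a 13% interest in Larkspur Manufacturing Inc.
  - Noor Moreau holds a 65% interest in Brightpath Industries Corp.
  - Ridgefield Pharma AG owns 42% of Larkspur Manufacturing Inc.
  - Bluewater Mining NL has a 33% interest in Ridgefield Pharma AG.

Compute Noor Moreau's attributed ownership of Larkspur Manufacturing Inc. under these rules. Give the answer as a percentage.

16.655023%

Chain via Brightpath Industries Corp. → Bluewater Mining NL → Ridgefield Pharma AG (R1): 65% × 57% × 33% × 42% = 5.13513% of Larkspur Manufacturing Inc.
Chain via Quarry Trust → Redpoint Media Ltd → Slate Realty LP (R1): 77% × 41% × 89% × 41% = 11.519893% of Larkspur Manufacturing Inc.
Aggregating (R2): 5.13513% + 11.519893% = 16.655023%.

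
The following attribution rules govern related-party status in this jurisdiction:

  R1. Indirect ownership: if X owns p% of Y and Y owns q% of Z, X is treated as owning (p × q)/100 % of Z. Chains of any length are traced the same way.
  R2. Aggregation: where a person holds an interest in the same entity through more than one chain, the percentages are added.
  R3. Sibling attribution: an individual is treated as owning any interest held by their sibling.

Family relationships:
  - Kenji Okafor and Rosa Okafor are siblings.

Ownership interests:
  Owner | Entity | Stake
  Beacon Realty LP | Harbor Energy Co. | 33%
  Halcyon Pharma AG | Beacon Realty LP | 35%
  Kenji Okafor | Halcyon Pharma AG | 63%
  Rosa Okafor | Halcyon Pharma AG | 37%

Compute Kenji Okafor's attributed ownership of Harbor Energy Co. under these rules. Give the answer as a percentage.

11.55%

By sibling attribution (R3), Kenji Okafor is treated as also owning Rosa Okafor's interest in Halcyon Pharma AG, giving 63% + 37% = 100%.
Chain via Halcyon Pharma AG → Beacon Realty LP (R1): 100% × 35% × 33% = 11.55% of Harbor Energy Co.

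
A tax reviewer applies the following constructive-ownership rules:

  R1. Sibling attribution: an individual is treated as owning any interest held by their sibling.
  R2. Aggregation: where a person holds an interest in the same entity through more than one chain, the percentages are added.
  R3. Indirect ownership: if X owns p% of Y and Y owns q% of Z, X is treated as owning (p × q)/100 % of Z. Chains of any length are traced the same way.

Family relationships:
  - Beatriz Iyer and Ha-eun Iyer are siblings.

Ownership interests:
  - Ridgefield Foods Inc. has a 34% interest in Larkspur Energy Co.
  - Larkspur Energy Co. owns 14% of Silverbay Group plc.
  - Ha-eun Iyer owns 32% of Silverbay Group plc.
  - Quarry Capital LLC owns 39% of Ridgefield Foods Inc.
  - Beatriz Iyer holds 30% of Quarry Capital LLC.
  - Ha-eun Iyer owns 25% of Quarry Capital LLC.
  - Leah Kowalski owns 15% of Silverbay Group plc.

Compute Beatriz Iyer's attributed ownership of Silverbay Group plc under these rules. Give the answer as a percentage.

33.02102%

By sibling attribution (R1), Beatriz Iyer is treated as also owning Ha-eun Iyer's interest in Quarry Capital LLC, giving 30% + 25% = 55%.
By sibling attribution (R1), Beatriz Iyer is treated as owning Ha-eun Iyer's 32% interest in Silverbay Group plc.
Chain via Quarry Capital LLC → Ridgefield Foods Inc. → Larkspur Energy Co. (R3): 55% × 39% × 34% × 14% = 1.02102% of Silverbay Group plc.
Direct interest in Silverbay Group plc: 32%.
Aggregating (R2): 1.02102% + 32% = 33.02102%.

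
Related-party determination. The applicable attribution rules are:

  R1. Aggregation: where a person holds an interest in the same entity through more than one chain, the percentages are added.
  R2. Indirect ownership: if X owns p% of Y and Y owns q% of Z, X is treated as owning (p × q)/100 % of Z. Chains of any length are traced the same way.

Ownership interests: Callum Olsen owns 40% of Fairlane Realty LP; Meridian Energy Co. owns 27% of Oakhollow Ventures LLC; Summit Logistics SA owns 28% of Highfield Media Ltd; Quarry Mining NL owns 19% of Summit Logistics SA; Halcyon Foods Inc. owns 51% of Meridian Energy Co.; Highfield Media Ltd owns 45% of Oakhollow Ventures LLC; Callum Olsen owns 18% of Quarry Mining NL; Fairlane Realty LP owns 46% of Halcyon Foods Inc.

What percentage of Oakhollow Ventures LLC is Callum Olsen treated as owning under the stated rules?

2.9646%

Chain via Fairlane Realty LP → Halcyon Foods Inc. → Meridian Energy Co. (R2): 40% × 46% × 51% × 27% = 2.53368% of Oakhollow Ventures LLC.
Chain via Quarry Mining NL → Summit Logistics SA → Highfield Media Ltd (R2): 18% × 19% × 28% × 45% = 0.43092% of Oakhollow Ventures LLC.
Aggregating (R1): 2.53368% + 0.43092% = 2.9646%.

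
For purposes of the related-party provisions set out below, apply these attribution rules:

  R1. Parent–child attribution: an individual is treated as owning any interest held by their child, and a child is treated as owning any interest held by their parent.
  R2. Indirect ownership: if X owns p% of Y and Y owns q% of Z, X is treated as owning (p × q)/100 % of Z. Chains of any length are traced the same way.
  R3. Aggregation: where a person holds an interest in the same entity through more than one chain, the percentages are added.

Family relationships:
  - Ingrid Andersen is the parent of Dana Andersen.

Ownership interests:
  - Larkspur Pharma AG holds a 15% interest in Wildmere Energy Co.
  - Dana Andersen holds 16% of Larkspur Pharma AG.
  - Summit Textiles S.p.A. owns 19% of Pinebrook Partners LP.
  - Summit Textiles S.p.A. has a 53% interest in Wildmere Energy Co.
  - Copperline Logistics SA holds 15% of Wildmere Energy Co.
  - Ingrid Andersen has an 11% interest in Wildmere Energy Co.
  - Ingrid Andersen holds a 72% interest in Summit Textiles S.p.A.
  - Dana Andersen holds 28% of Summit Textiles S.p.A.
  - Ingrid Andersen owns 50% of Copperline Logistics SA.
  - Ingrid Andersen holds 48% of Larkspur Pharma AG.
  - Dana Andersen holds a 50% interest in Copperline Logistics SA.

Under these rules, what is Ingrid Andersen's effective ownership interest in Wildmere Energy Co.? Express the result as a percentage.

By parent–child attribution (R1), Ingrid Andersen is treated as also owning Dana Andersen's interest in Larkspur Pharma AG, giving 48% + 16% = 64%.
By parent–child attribution (R1), Ingrid Andersen is treated as also owning Dana Andersen's interest in Copperline Logistics SA, giving 50% + 50% = 100%.
By parent–child attribution (R1), Ingrid Andersen is treated as also owning Dana Andersen's interest in Summit Textiles S.p.A, giving 72% + 28% = 100%.
Chain via Larkspur Pharma AG (R2): 64% × 15% = 9.6% of Wildmere Energy Co.
Chain via Copperline Logistics SA (R2): 100% × 15% = 15% of Wildmere Energy Co.
Chain via Summit Textiles S.p.A. (R2): 100% × 53% = 53% of Wildmere Energy Co.
Direct interest in Wildmere Energy Co: 11%.
Aggregating (R3): 9.6% + 15% + 53% + 11% = 88.6%.

88.6%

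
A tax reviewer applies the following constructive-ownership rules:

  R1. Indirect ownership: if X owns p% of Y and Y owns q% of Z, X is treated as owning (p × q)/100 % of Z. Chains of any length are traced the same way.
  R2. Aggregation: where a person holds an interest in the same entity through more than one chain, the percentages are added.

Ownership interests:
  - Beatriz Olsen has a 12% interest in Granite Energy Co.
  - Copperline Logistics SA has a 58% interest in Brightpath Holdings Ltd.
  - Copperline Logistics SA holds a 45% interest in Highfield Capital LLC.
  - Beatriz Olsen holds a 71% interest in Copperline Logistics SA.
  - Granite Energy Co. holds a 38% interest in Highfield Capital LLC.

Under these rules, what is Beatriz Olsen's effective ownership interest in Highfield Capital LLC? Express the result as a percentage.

Chain via Granite Energy Co. (R1): 12% × 38% = 4.56% of Highfield Capital LLC.
Chain via Copperline Logistics SA (R1): 71% × 45% = 31.95% of Highfield Capital LLC.
Aggregating (R2): 4.56% + 31.95% = 36.51%.

36.51%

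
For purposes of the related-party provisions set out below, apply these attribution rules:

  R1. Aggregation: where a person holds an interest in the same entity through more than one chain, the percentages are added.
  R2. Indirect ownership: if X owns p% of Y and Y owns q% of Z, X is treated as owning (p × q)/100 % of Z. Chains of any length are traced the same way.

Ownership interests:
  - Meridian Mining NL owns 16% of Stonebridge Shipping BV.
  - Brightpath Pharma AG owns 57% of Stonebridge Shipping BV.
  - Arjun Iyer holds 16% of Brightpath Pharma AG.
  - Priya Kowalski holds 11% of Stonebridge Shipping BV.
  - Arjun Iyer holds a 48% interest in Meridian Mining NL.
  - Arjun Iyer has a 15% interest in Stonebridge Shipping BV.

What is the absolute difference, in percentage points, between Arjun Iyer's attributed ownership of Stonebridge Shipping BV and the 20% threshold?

Chain via Brightpath Pharma AG (R2): 16% × 57% = 9.12% of Stonebridge Shipping BV.
Chain via Meridian Mining NL (R2): 48% × 16% = 7.68% of Stonebridge Shipping BV.
Direct interest in Stonebridge Shipping BV: 15%.
Aggregating (R1): 9.12% + 7.68% + 15% = 31.8%.
31.8% exceeds the 20% threshold by 11.8 percentage points.

11.8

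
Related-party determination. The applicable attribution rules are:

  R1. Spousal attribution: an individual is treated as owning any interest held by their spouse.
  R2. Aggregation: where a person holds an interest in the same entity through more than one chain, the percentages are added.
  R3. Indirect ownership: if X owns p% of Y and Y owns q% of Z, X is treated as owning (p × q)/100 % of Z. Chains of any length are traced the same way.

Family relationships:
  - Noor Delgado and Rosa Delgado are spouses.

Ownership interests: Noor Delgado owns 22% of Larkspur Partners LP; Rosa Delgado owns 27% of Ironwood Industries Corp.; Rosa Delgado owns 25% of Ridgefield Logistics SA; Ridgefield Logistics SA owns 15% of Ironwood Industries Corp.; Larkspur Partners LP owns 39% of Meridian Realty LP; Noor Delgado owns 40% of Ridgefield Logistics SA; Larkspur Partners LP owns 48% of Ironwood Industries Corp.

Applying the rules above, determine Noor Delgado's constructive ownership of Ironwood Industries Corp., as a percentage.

By spousal attribution (R1), Noor Delgado is treated as also owning Rosa Delgado's interest in Ridgefield Logistics SA, giving 40% + 25% = 65%.
By spousal attribution (R1), Noor Delgado is treated as owning Rosa Delgado's 27% interest in Ironwood Industries Corp.
Chain via Ridgefield Logistics SA (R3): 65% × 15% = 9.75% of Ironwood Industries Corp.
Chain via Larkspur Partners LP (R3): 22% × 48% = 10.56% of Ironwood Industries Corp.
Direct interest in Ironwood Industries Corp: 27%.
Aggregating (R2): 9.75% + 10.56% + 27% = 47.31%.

47.31%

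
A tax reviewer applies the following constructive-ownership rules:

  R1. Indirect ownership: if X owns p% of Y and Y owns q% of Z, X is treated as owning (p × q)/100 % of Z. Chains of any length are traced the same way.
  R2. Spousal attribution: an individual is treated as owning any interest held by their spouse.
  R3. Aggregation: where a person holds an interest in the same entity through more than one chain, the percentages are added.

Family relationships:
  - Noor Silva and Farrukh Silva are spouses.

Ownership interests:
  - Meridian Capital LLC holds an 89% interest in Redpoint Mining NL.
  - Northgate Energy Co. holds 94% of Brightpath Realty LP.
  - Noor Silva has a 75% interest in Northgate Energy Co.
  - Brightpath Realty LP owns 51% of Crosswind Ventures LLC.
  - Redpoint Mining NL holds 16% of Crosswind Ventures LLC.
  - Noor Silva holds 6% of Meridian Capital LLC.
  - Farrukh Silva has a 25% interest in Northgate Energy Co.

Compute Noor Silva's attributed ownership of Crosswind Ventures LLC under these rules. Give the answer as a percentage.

48.7944%

By spousal attribution (R2), Noor Silva is treated as also owning Farrukh Silva's interest in Northgate Energy Co, giving 75% + 25% = 100%.
Chain via Meridian Capital LLC → Redpoint Mining NL (R1): 6% × 89% × 16% = 0.8544% of Crosswind Ventures LLC.
Chain via Northgate Energy Co. → Brightpath Realty LP (R1): 100% × 94% × 51% = 47.94% of Crosswind Ventures LLC.
Aggregating (R3): 0.8544% + 47.94% = 48.7944%.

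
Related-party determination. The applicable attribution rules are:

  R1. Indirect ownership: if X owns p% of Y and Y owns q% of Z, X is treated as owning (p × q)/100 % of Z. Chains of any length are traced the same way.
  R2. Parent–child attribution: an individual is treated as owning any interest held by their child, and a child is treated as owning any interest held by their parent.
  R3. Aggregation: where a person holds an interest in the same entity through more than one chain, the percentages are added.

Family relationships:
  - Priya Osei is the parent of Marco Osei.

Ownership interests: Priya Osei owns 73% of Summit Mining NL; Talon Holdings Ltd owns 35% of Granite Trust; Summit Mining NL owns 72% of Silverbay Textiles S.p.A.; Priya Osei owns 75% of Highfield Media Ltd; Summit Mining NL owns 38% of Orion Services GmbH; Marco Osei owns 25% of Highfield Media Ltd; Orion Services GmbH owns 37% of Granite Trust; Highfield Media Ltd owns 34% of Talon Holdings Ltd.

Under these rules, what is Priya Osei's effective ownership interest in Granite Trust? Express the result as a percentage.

By parent–child attribution (R2), Priya Osei is treated as also owning Marco Osei's interest in Highfield Media Ltd, giving 75% + 25% = 100%.
Chain via Highfield Media Ltd → Talon Holdings Ltd (R1): 100% × 34% × 35% = 11.9% of Granite Trust.
Chain via Summit Mining NL → Orion Services GmbH (R1): 73% × 38% × 37% = 10.2638% of Granite Trust.
Aggregating (R3): 11.9% + 10.2638% = 22.1638%.

22.1638%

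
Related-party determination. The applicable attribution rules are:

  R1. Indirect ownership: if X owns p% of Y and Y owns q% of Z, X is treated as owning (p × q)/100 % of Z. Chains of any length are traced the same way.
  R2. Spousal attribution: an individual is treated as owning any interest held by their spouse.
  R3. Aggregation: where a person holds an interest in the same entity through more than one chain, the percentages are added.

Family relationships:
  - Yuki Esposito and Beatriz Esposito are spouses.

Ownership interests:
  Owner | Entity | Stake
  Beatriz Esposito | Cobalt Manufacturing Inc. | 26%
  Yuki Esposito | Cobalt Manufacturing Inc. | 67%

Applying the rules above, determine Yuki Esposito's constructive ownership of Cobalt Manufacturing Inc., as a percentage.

93%

By spousal attribution (R2), Yuki Esposito is treated as also owning Beatriz Esposito's interest in Cobalt Manufacturing Inc, giving 67% + 26% = 93%.
Direct interest in Cobalt Manufacturing Inc: 93%.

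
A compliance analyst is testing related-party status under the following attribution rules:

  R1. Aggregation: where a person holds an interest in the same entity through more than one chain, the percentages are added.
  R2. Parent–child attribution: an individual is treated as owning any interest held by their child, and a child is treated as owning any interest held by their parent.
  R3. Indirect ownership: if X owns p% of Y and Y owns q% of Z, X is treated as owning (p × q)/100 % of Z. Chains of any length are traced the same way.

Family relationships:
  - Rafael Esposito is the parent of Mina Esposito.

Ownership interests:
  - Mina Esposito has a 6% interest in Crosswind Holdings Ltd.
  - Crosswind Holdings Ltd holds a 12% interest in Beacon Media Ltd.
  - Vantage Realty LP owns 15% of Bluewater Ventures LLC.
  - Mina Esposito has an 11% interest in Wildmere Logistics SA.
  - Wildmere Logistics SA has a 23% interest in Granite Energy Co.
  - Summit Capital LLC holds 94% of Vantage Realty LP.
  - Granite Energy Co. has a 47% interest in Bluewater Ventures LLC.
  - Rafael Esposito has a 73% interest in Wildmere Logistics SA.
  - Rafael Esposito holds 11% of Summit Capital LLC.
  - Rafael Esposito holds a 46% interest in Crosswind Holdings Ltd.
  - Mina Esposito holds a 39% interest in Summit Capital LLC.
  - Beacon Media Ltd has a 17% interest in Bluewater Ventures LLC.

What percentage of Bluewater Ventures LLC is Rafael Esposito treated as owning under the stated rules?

By parent–child attribution (R2), Rafael Esposito is treated as also owning Mina Esposito's interest in Crosswind Holdings Ltd, giving 46% + 6% = 52%.
By parent–child attribution (R2), Rafael Esposito is treated as also owning Mina Esposito's interest in Summit Capital LLC, giving 11% + 39% = 50%.
By parent–child attribution (R2), Rafael Esposito is treated as also owning Mina Esposito's interest in Wildmere Logistics SA, giving 73% + 11% = 84%.
Chain via Crosswind Holdings Ltd → Beacon Media Ltd (R3): 52% × 12% × 17% = 1.0608% of Bluewater Ventures LLC.
Chain via Summit Capital LLC → Vantage Realty LP (R3): 50% × 94% × 15% = 7.05% of Bluewater Ventures LLC.
Chain via Wildmere Logistics SA → Granite Energy Co. (R3): 84% × 23% × 47% = 9.0804% of Bluewater Ventures LLC.
Aggregating (R1): 1.0608% + 7.05% + 9.0804% = 17.1912%.

17.1912%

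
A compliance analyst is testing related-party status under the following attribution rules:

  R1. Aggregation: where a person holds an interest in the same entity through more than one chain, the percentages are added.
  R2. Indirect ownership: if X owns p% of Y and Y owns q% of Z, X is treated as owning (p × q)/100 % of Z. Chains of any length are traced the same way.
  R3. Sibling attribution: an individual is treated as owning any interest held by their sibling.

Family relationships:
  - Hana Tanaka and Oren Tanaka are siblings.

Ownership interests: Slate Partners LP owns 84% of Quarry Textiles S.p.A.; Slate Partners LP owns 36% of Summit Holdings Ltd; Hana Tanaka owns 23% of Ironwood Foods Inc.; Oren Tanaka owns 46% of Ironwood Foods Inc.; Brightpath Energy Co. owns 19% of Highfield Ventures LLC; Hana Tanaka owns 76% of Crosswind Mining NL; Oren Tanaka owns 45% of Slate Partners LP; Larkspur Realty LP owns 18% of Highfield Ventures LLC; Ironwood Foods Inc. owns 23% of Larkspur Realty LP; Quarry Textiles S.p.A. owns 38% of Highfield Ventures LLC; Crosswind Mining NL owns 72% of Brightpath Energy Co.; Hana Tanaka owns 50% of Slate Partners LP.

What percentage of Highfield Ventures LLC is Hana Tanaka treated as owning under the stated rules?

43.5774%

By sibling attribution (R3), Hana Tanaka is treated as also owning Oren Tanaka's interest in Ironwood Foods Inc, giving 23% + 46% = 69%.
By sibling attribution (R3), Hana Tanaka is treated as also owning Oren Tanaka's interest in Slate Partners LP, giving 50% + 45% = 95%.
Chain via Crosswind Mining NL → Brightpath Energy Co. (R2): 76% × 72% × 19% = 10.3968% of Highfield Ventures LLC.
Chain via Ironwood Foods Inc. → Larkspur Realty LP (R2): 69% × 23% × 18% = 2.8566% of Highfield Ventures LLC.
Chain via Slate Partners LP → Quarry Textiles S.p.A. (R2): 95% × 84% × 38% = 30.324% of Highfield Ventures LLC.
Aggregating (R1): 10.3968% + 2.8566% + 30.324% = 43.5774%.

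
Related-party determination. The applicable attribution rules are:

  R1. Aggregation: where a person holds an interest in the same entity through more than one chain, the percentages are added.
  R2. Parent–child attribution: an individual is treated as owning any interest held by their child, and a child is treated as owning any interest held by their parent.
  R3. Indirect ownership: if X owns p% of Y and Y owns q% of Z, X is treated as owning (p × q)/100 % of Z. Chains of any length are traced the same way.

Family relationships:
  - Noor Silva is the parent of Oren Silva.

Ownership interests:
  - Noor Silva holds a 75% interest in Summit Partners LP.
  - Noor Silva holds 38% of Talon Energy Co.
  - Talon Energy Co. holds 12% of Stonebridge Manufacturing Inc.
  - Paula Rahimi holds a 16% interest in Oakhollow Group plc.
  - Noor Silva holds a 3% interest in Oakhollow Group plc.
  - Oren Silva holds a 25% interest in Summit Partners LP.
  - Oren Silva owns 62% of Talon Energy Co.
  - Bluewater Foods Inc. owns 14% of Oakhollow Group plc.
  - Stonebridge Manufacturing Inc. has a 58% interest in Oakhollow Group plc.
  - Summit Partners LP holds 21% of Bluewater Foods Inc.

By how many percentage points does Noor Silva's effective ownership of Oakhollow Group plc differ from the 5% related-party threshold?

7.9

By parent–child attribution (R2), Noor Silva is treated as also owning Oren Silva's interest in Summit Partners LP, giving 75% + 25% = 100%.
By parent–child attribution (R2), Noor Silva is treated as also owning Oren Silva's interest in Talon Energy Co, giving 38% + 62% = 100%.
Chain via Summit Partners LP → Bluewater Foods Inc. (R3): 100% × 21% × 14% = 2.94% of Oakhollow Group plc.
Chain via Talon Energy Co. → Stonebridge Manufacturing Inc. (R3): 100% × 12% × 58% = 6.96% of Oakhollow Group plc.
Direct interest in Oakhollow Group plc: 3%.
Aggregating (R1): 2.94% + 6.96% + 3% = 12.9%.
12.9% exceeds the 5% threshold by 7.9 percentage points.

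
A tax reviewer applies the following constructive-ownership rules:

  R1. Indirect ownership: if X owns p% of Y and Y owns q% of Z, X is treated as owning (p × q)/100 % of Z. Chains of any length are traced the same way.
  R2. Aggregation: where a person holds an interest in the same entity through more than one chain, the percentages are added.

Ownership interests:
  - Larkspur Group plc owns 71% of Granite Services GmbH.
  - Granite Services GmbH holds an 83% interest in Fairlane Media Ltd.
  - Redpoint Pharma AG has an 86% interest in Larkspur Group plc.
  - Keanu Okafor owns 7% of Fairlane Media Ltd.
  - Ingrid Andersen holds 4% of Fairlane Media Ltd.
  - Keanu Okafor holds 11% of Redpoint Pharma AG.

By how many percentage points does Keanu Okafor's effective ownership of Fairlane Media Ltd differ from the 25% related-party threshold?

12.425222

Chain via Redpoint Pharma AG → Larkspur Group plc → Granite Services GmbH (R1): 11% × 86% × 71% × 83% = 5.574778% of Fairlane Media Ltd.
Direct interest in Fairlane Media Ltd: 7%.
Aggregating (R2): 5.574778% + 7% = 12.574778%.
12.574778% falls short of the 25% threshold by 12.425222 percentage points.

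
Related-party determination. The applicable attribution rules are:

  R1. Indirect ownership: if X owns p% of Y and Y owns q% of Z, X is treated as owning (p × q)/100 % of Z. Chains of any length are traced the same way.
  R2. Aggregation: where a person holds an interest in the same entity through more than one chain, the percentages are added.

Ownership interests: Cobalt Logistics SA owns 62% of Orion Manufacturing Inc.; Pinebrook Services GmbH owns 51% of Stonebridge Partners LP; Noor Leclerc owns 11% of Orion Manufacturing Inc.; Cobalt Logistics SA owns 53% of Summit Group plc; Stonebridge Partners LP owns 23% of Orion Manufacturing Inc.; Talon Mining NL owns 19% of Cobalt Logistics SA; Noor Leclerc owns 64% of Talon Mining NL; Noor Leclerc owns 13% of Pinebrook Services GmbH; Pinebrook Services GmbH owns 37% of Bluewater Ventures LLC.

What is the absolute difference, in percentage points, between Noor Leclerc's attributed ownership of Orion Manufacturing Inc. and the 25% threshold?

4.9359

Chain via Pinebrook Services GmbH → Stonebridge Partners LP (R1): 13% × 51% × 23% = 1.5249% of Orion Manufacturing Inc.
Chain via Talon Mining NL → Cobalt Logistics SA (R1): 64% × 19% × 62% = 7.5392% of Orion Manufacturing Inc.
Direct interest in Orion Manufacturing Inc: 11%.
Aggregating (R2): 1.5249% + 7.5392% + 11% = 20.0641%.
20.0641% falls short of the 25% threshold by 4.9359 percentage points.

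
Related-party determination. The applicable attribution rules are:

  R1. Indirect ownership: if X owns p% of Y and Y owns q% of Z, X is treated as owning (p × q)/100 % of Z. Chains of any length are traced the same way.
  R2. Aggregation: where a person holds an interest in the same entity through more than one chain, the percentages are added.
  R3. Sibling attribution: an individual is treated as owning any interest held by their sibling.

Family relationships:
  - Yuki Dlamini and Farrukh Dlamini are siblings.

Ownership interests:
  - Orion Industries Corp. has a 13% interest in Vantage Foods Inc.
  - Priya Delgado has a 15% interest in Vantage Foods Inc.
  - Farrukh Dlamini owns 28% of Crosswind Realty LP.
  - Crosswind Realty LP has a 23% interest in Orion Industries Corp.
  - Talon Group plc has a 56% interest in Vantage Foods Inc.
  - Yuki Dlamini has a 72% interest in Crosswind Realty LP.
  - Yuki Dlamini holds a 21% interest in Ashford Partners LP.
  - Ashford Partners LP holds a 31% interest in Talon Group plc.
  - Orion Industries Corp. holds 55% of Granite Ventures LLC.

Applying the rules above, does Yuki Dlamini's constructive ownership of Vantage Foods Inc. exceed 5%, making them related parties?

By sibling attribution (R3), Yuki Dlamini is treated as also owning Farrukh Dlamini's interest in Crosswind Realty LP, giving 72% + 28% = 100%.
Chain via Ashford Partners LP → Talon Group plc (R1): 21% × 31% × 56% = 3.6456% of Vantage Foods Inc.
Chain via Crosswind Realty LP → Orion Industries Corp. (R1): 100% × 23% × 13% = 2.99% of Vantage Foods Inc.
Aggregating (R2): 3.6456% + 2.99% = 6.6356%.
6.6356% exceeds the 5% threshold, so Yuki is a related party to Vantage Foods Inc.

Yes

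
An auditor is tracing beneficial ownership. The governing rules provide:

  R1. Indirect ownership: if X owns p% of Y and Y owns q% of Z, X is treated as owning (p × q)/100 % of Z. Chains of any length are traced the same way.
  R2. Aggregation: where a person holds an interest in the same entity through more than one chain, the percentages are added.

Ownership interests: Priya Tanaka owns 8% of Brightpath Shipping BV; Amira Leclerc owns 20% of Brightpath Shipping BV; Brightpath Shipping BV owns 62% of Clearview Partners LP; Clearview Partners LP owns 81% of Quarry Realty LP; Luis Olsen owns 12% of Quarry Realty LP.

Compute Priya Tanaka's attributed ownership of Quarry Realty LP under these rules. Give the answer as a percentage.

Chain via Brightpath Shipping BV → Clearview Partners LP (R1): 8% × 62% × 81% = 4.0176% of Quarry Realty LP.

4.0176%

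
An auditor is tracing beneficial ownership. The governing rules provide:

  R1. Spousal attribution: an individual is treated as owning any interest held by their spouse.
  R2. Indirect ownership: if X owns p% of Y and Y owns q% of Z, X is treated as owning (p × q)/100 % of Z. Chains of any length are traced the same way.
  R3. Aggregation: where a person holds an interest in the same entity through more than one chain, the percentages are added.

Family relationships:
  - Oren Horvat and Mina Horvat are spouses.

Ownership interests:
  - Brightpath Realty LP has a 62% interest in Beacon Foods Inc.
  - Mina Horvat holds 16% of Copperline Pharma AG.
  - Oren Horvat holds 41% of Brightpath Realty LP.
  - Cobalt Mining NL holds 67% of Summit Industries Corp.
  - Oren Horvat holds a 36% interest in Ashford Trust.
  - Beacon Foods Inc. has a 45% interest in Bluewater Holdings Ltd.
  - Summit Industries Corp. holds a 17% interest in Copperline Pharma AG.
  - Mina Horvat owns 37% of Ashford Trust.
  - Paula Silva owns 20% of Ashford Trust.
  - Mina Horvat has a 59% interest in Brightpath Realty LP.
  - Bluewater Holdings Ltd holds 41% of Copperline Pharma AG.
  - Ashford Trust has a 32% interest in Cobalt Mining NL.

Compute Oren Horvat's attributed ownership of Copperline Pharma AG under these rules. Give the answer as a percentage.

By spousal attribution (R1), Oren Horvat is treated as also owning Mina Horvat's interest in Brightpath Realty LP, giving 41% + 59% = 100%.
By spousal attribution (R1), Oren Horvat is treated as also owning Mina Horvat's interest in Ashford Trust, giving 36% + 37% = 73%.
By spousal attribution (R1), Oren Horvat is treated as owning Mina Horvat's 16% interest in Copperline Pharma AG.
Chain via Brightpath Realty LP → Beacon Foods Inc. → Bluewater Holdings Ltd (R2): 100% × 62% × 45% × 41% = 11.439% of Copperline Pharma AG.
Chain via Ashford Trust → Cobalt Mining NL → Summit Industries Corp. (R2): 73% × 32% × 67% × 17% = 2.660704% of Copperline Pharma AG.
Direct interest in Copperline Pharma AG: 16%.
Aggregating (R3): 11.439% + 2.660704% + 16% = 30.099704%.

30.099704%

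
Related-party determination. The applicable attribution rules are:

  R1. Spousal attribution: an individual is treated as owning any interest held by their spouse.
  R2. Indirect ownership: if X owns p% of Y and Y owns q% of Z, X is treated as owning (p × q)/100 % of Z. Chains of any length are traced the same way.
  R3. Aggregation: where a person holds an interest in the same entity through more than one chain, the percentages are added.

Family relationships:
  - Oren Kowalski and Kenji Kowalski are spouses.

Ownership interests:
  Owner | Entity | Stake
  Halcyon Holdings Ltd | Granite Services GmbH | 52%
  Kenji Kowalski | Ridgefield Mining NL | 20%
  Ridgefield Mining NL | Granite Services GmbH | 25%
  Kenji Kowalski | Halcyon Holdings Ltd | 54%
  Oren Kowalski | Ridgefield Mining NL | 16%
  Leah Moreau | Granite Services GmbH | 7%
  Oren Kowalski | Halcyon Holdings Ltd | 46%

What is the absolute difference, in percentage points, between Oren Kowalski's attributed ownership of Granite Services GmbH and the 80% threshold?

19

By spousal attribution (R1), Oren Kowalski is treated as also owning Kenji Kowalski's interest in Halcyon Holdings Ltd, giving 46% + 54% = 100%.
By spousal attribution (R1), Oren Kowalski is treated as also owning Kenji Kowalski's interest in Ridgefield Mining NL, giving 16% + 20% = 36%.
Chain via Halcyon Holdings Ltd (R2): 100% × 52% = 52% of Granite Services GmbH.
Chain via Ridgefield Mining NL (R2): 36% × 25% = 9% of Granite Services GmbH.
Aggregating (R3): 52% + 9% = 61%.
61% falls short of the 80% threshold by 19 percentage points.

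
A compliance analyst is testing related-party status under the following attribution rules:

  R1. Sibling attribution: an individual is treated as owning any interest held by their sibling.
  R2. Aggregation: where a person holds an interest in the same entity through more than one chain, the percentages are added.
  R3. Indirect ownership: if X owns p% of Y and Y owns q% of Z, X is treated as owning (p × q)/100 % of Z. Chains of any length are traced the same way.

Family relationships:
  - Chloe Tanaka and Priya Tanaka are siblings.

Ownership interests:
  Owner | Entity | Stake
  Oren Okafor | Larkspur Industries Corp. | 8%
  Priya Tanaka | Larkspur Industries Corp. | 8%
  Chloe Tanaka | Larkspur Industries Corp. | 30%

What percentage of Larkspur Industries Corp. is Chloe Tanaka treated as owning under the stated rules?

By sibling attribution (R1), Chloe Tanaka is treated as also owning Priya Tanaka's interest in Larkspur Industries Corp, giving 30% + 8% = 38%.
Direct interest in Larkspur Industries Corp: 38%.

38%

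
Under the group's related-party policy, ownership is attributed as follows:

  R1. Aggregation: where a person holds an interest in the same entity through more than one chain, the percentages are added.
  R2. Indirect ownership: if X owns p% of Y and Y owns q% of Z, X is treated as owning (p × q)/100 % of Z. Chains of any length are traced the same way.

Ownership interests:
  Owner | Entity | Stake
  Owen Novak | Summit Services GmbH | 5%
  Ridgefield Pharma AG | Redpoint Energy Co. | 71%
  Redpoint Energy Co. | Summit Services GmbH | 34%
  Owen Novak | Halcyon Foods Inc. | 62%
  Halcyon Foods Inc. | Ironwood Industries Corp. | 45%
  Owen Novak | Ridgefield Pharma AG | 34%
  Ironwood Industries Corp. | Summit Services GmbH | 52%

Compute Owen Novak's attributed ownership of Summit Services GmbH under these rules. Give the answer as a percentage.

Chain via Ridgefield Pharma AG → Redpoint Energy Co. (R2): 34% × 71% × 34% = 8.2076% of Summit Services GmbH.
Chain via Halcyon Foods Inc. → Ironwood Industries Corp. (R2): 62% × 45% × 52% = 14.508% of Summit Services GmbH.
Direct interest in Summit Services GmbH: 5%.
Aggregating (R1): 8.2076% + 14.508% + 5% = 27.7156%.

27.7156%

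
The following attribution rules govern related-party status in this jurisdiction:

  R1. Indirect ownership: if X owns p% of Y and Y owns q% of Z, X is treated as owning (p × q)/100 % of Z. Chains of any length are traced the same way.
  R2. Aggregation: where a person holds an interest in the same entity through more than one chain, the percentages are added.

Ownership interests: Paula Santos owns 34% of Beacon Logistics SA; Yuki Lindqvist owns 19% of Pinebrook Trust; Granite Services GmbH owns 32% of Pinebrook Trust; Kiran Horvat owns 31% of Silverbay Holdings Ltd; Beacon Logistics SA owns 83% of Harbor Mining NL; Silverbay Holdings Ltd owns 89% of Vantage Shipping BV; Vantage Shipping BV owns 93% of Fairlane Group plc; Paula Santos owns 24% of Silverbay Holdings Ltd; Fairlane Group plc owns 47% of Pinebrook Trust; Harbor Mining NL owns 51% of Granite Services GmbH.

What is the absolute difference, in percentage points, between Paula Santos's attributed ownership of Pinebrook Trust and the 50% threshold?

36.05804

Chain via Silverbay Holdings Ltd → Vantage Shipping BV → Fairlane Group plc (R1): 24% × 89% × 93% × 47% = 9.336456% of Pinebrook Trust.
Chain via Beacon Logistics SA → Harbor Mining NL → Granite Services GmbH (R1): 34% × 83% × 51% × 32% = 4.605504% of Pinebrook Trust.
Aggregating (R2): 9.336456% + 4.605504% = 13.94196%.
13.94196% falls short of the 50% threshold by 36.05804 percentage points.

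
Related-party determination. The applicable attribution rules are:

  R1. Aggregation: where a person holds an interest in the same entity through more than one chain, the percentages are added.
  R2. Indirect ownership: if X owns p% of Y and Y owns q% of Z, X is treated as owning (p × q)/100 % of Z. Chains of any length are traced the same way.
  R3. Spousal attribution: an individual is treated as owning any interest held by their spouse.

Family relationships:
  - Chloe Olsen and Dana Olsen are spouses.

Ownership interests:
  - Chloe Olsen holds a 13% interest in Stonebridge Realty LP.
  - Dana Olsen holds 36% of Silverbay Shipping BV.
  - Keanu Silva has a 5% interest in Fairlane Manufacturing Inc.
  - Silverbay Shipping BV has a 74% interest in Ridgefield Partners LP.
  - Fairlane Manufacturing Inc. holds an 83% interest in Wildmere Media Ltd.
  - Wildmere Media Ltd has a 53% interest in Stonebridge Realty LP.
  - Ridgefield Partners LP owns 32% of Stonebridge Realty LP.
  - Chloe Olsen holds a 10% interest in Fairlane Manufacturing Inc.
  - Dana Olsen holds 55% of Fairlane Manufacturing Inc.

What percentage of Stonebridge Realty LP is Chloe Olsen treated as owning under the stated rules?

50.1183%

By spousal attribution (R3), Chloe Olsen is treated as also owning Dana Olsen's interest in Fairlane Manufacturing Inc, giving 10% + 55% = 65%.
By spousal attribution (R3), Chloe Olsen is treated as owning Dana Olsen's 36% interest in Silverbay Shipping BV.
Chain via Fairlane Manufacturing Inc. → Wildmere Media Ltd (R2): 65% × 83% × 53% = 28.5935% of Stonebridge Realty LP.
Direct interest in Stonebridge Realty LP: 13%.
Chain via Silverbay Shipping BV → Ridgefield Partners LP (R2): 36% × 74% × 32% = 8.5248% of Stonebridge Realty LP.
Aggregating (R1): 28.5935% + 13% + 8.5248% = 50.1183%.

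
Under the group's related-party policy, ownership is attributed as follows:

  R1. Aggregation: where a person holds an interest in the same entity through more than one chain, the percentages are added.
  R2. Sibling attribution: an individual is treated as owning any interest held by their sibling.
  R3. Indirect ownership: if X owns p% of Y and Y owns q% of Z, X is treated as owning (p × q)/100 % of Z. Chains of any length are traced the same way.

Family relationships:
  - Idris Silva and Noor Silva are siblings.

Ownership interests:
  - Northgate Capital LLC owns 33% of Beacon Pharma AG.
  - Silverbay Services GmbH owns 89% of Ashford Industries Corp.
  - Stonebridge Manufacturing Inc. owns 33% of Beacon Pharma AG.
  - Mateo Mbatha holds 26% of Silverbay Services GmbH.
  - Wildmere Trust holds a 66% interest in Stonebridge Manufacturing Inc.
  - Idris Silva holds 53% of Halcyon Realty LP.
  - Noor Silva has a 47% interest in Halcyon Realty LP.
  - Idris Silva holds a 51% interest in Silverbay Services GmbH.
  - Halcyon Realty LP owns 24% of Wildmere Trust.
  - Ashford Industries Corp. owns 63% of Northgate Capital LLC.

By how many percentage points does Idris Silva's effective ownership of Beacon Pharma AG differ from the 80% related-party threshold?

By sibling attribution (R2), Idris Silva is treated as also owning Noor Silva's interest in Halcyon Realty LP, giving 53% + 47% = 100%.
Chain via Halcyon Realty LP → Wildmere Trust → Stonebridge Manufacturing Inc. (R3): 100% × 24% × 66% × 33% = 5.2272% of Beacon Pharma AG.
Chain via Silverbay Services GmbH → Ashford Industries Corp. → Northgate Capital LLC (R3): 51% × 89% × 63% × 33% = 9.436581% of Beacon Pharma AG.
Aggregating (R1): 5.2272% + 9.436581% = 14.663781%.
14.663781% falls short of the 80% threshold by 65.336219 percentage points.

65.336219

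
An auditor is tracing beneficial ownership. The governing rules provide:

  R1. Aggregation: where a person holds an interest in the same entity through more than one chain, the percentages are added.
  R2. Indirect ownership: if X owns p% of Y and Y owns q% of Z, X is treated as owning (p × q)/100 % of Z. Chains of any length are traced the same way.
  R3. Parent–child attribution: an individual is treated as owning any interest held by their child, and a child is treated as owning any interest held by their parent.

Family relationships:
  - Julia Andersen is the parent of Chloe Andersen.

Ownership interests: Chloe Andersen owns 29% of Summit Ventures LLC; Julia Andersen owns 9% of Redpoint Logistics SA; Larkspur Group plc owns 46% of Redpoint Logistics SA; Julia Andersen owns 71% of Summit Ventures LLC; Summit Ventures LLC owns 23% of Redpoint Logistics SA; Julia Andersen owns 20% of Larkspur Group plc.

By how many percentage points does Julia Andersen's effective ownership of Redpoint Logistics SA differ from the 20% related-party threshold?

21.2

By parent–child attribution (R3), Julia Andersen is treated as also owning Chloe Andersen's interest in Summit Ventures LLC, giving 71% + 29% = 100%.
Chain via Larkspur Group plc (R2): 20% × 46% = 9.2% of Redpoint Logistics SA.
Chain via Summit Ventures LLC (R2): 100% × 23% = 23% of Redpoint Logistics SA.
Direct interest in Redpoint Logistics SA: 9%.
Aggregating (R1): 9.2% + 23% + 9% = 41.2%.
41.2% exceeds the 20% threshold by 21.2 percentage points.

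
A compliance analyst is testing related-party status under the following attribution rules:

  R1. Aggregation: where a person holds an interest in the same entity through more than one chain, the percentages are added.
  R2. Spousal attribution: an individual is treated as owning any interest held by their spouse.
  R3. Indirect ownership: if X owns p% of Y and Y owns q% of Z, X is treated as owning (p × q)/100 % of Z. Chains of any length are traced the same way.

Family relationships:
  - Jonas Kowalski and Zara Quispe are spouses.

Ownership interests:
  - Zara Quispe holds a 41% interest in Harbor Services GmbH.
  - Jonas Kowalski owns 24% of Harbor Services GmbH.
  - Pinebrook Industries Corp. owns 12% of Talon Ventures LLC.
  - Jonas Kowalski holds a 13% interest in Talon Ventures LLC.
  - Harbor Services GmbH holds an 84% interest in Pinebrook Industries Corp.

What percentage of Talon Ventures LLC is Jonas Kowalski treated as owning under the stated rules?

19.552%

By spousal attribution (R2), Jonas Kowalski is treated as also owning Zara Quispe's interest in Harbor Services GmbH, giving 24% + 41% = 65%.
Chain via Harbor Services GmbH → Pinebrook Industries Corp. (R3): 65% × 84% × 12% = 6.552% of Talon Ventures LLC.
Direct interest in Talon Ventures LLC: 13%.
Aggregating (R1): 6.552% + 13% = 19.552%.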